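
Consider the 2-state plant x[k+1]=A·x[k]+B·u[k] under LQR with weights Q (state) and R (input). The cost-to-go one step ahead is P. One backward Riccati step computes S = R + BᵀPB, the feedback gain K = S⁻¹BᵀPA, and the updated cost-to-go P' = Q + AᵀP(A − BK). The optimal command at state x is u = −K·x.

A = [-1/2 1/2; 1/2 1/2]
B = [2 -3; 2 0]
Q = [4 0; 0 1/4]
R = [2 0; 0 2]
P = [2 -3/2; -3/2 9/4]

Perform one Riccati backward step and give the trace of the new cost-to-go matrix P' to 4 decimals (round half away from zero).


BᵀP = [1.0000 1.5000; -6.0000 4.5000]
S = R + BᵀPB = [2 0; 0 2] + [5.0000 -3.0000; -3.0000 18.0000] = [7.0000 -3.0000; -3.0000 20.0000]
BᵀPA = [0.2500 1.2500; 5.2500 -0.7500]
K = S⁻¹·BᵀPA = [0.1584 0.1737; 0.2863 -0.0115]
A−BK = [0.0420 0.1183; 0.1832 0.1527]
AᵀP(A−BK) = [0.2700 0.0792; 0.0792 0.0868]
P' = Q + AᵀP(A−BK) = [4.2700 0.0792; 0.0792 0.3368]
tr(P') = 4.6069

4.6069


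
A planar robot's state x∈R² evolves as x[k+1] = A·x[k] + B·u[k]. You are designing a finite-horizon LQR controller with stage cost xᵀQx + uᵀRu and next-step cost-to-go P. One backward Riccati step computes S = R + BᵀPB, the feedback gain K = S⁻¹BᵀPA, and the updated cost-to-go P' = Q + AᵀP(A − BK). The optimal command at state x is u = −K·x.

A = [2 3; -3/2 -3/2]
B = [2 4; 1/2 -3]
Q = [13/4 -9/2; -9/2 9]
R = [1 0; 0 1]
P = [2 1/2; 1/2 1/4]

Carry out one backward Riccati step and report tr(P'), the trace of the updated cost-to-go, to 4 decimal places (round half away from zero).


12.8904

BᵀP = [4.2500 1.1250; 6.5000 1.2500]
S = R + BᵀPB = [1 0; 0 1] + [9.0625 13.6250; 13.6250 22.2500] = [10.0625 13.6250; 13.6250 23.2500]
BᵀPA = [6.8125 11.0625; 11.1250 17.6250]
K = S⁻¹·BᵀPA = [0.1410 0.3532; 0.3959 0.5511]
A−BK = [0.1345 0.0893; -0.3829 -0.0233]
AᵀP(A−BK) = [0.1979 0.2755; 0.2755 0.4424]
P' = Q + AᵀP(A−BK) = [3.4479 -4.2245; -4.2245 9.4424]
tr(P') = 12.8904


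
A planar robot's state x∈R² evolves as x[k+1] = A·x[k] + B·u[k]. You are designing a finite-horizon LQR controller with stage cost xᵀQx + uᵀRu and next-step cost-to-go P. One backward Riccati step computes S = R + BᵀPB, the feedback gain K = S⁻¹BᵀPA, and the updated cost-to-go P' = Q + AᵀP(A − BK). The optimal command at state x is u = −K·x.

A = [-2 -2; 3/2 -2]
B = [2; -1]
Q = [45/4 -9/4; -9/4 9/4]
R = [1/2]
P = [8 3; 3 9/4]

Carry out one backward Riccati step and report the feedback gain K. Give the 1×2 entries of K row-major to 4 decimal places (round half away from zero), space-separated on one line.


BᵀP = [13.0000 3.7500]
S = R + BᵀPB = [1/2] + [22.2500] = [22.7500]
BᵀPA = [-20.3750 -33.5000]
K = S⁻¹·BᵀPA = [-0.8956 -1.4725]
A−BK = [-0.2088 0.9451; 0.6044 -3.4725]
AᵀP(A−BK) = [0.8146 -1.7527; -1.7527 15.6703]
P' = Q + AᵀP(A−BK) = [12.0646 -4.0027; -4.0027 17.9203]
tr(P') = 29.9849

-0.8956 -1.4725


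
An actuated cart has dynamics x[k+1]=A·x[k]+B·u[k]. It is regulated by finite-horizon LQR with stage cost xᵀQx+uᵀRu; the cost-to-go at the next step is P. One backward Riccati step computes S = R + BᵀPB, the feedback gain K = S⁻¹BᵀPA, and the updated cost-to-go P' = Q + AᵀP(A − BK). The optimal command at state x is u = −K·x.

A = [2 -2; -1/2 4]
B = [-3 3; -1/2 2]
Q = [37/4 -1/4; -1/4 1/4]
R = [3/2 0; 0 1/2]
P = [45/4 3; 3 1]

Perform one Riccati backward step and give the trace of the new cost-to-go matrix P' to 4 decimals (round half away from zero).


13.3363

BᵀP = [-35.2500 -9.5000; 39.7500 11.0000]
S = R + BᵀPB = [3/2 0; 0 1/2] + [110.5000 -124.7500; -124.7500 141.2500] = [112.0000 -124.7500; -124.7500 141.7500]
BᵀPA = [-65.7500 32.5000; 74.0000 -35.5000]
K = S⁻¹·BᵀPA = [-0.2826 0.5687; 0.2734 0.2500]
A−BK = [0.3322 -1.0441; -1.1880 3.7842]
AᵀP(A−BK) = [0.4421 -1.1121; -1.1121 3.3942]
P' = Q + AᵀP(A−BK) = [9.6921 -1.3621; -1.3621 3.6442]
tr(P') = 13.3363


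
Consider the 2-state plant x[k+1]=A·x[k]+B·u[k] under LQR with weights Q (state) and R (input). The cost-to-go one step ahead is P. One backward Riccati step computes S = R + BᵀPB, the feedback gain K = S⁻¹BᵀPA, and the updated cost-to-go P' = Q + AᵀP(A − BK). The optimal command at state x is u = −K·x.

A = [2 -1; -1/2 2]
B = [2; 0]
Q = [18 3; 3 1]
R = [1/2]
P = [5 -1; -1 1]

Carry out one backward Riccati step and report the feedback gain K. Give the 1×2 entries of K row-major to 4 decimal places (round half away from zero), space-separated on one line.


BᵀP = [10.0000 -2.0000]
S = R + BᵀPB = [1/2] + [20.0000] = [20.5000]
BᵀPA = [21.0000 -14.0000]
K = S⁻¹·BᵀPA = [1.0244 -0.6829]
A−BK = [-0.0488 0.3659; -0.5000 2.0000]
AᵀP(A−BK) = [0.7378 -1.1585; -1.1585 3.4390]
P' = Q + AᵀP(A−BK) = [18.7378 1.8415; 1.8415 4.4390]
tr(P') = 23.1768

1.0244 -0.6829


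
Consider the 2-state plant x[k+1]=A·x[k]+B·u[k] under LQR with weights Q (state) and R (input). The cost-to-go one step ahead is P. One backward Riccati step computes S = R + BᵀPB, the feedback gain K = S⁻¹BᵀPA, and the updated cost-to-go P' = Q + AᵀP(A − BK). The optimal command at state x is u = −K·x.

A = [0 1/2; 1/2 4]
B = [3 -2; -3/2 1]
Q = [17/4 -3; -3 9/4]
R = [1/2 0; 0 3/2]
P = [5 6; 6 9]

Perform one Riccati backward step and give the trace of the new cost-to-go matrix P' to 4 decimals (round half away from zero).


BᵀP = [6.0000 4.5000; -4.0000 -3.0000]
S = R + BᵀPB = [1/2 0; 0 3/2] + [11.2500 -7.5000; -7.5000 5.0000] = [11.7500 -7.5000; -7.5000 6.5000]
BᵀPA = [2.2500 21.0000; -1.5000 -14.0000]
K = S⁻¹·BᵀPA = [0.1677 1.5652; -0.0373 -0.3478]
A−BK = [-0.5776 -4.8913; 0.7888 6.6957]
AᵀP(A−BK) = [1.8168 15.4565; 15.4565 131.5109]
P' = Q + AᵀP(A−BK) = [6.0668 12.4565; 12.4565 133.7609]
tr(P') = 139.8276

139.8276


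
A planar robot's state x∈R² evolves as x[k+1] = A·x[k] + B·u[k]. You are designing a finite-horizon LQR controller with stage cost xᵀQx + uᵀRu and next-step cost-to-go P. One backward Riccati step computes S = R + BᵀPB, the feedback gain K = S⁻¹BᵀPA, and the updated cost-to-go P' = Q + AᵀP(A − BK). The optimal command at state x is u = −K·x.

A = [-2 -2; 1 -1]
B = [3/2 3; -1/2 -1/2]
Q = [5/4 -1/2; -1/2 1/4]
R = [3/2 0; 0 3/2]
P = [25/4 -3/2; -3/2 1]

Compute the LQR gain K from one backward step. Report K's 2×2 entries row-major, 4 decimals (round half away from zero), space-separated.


-0.3351 -0.1179 -0.5337 -0.4841

BᵀP = [10.1250 -2.7500; 19.5000 -5.0000]
S = R + BᵀPB = [3/2 0; 0 3/2] + [16.5625 31.7500; 31.7500 61.0000] = [18.0625 31.7500; 31.7500 62.5000]
BᵀPA = [-23.0000 -17.5000; -44.0000 -34.0000]
K = S⁻¹·BᵀPA = [-0.3351 -0.1179; -0.5337 -0.4841]
A−BK = [0.1040 -0.3708; 0.5656 -1.3010]
AᵀP(A−BK) = [0.8068 -0.0124; -0.0124 1.4771]
P' = Q + AᵀP(A−BK) = [2.0568 -0.5124; -0.5124 1.7271]
tr(P') = 3.7839


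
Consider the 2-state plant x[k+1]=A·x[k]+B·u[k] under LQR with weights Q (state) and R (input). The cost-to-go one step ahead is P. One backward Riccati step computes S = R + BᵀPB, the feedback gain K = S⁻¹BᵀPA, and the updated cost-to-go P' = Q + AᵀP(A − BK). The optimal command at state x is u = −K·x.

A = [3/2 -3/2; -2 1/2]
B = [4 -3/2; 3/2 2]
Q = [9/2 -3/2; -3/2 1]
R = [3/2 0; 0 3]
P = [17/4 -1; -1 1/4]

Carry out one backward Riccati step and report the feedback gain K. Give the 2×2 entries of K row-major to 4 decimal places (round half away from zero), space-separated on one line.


0.4450 -0.3727 -0.1528 0.1122

BᵀP = [15.5000 -3.6250; -8.3750 2.0000]
S = R + BᵀPB = [3/2 0; 0 3] + [56.5625 -30.5000; -30.5000 16.5625] = [58.0625 -30.5000; -30.5000 19.5625]
BᵀPA = [30.5000 -25.0625; -16.5625 13.5625]
K = S⁻¹·BᵀPA = [0.4450 -0.3727; -0.1528 0.1122]
A−BK = [-0.5093 0.1591; -2.3620 0.8347]
AᵀP(A−BK) = [0.4583 -0.3366; -0.3366 0.2623]
P' = Q + AᵀP(A−BK) = [4.9583 -1.8366; -1.8366 1.2623]
tr(P') = 6.2206


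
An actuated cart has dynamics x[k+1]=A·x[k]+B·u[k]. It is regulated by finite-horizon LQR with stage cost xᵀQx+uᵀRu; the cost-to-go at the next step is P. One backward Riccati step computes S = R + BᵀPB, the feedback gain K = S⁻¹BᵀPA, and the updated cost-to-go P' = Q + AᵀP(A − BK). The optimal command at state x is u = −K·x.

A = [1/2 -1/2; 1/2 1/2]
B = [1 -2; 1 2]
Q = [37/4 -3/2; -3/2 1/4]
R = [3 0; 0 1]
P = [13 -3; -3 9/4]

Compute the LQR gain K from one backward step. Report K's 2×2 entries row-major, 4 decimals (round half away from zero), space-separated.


BᵀP = [10.0000 -0.7500; -32.0000 10.5000]
S = R + BᵀPB = [3 0; 0 1] + [9.2500 -21.5000; -21.5000 85.0000] = [12.2500 -21.5000; -21.5000 86.0000]
BᵀPA = [4.6250 -5.3750; -10.7500 21.2500]
K = S⁻¹·BᵀPA = [0.2818 -0.0091; -0.0545 0.2448]
A−BK = [0.1091 -0.0013; 0.3273 0.0195]
AᵀP(A−BK) = [0.4227 -0.0136; -0.0136 0.0612]
P' = Q + AᵀP(A−BK) = [9.6727 -1.5136; -1.5136 0.3112]
tr(P') = 9.9839

0.2818 -0.0091 -0.0545 0.2448


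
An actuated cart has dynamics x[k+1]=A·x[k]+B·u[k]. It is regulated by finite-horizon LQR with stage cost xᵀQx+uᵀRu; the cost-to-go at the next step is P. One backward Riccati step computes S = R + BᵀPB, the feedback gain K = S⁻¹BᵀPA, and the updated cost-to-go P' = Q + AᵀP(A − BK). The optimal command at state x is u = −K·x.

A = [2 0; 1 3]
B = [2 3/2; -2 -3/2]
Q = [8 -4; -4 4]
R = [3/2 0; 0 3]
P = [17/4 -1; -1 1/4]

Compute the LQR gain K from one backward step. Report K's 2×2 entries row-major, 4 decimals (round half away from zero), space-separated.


0.5314 -0.2154 0.1993 -0.0808

BᵀP = [10.5000 -2.5000; 7.8750 -1.8750]
S = R + BᵀPB = [3/2 0; 0 3] + [26.0000 19.5000; 19.5000 14.6250] = [27.5000 19.5000; 19.5000 17.6250]
BᵀPA = [18.5000 -7.5000; 13.8750 -5.6250]
K = S⁻¹·BᵀPA = [0.5314 -0.2154; 0.1993 -0.0808]
A−BK = [0.6382 0.5521; 2.3618 2.4479]
AᵀP(A−BK) = [0.6537 -0.1434; -0.1434 0.1798]
P' = Q + AᵀP(A−BK) = [8.6537 -4.1434; -4.1434 4.1798]
tr(P') = 12.8335


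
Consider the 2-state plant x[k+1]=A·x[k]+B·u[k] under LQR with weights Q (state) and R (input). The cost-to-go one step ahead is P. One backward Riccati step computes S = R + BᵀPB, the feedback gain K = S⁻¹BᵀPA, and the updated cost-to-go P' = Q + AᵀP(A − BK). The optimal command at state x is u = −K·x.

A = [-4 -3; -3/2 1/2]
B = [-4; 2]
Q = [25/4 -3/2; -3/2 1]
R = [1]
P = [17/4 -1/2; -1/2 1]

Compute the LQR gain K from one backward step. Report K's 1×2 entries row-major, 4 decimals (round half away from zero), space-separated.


0.8148 0.6914

BᵀP = [-18.0000 4.0000]
S = R + BᵀPB = [1] + [80.0000] = [81.0000]
BᵀPA = [66.0000 56.0000]
K = S⁻¹·BᵀPA = [0.8148 0.6914]
A−BK = [-0.7407 -0.2346; -3.1296 -0.8827]
AᵀP(A−BK) = [10.4722 3.3704; 3.3704 1.2840]
P' = Q + AᵀP(A−BK) = [16.7222 1.8704; 1.8704 2.2840]
tr(P') = 19.0062


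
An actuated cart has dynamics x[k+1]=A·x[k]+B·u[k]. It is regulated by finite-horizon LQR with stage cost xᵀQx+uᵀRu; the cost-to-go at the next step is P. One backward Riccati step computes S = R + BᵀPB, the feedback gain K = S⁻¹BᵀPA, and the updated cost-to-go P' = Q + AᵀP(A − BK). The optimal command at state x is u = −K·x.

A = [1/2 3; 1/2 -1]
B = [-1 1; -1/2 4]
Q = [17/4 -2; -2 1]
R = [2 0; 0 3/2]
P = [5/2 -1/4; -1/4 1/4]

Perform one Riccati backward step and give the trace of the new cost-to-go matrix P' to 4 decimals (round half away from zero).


BᵀP = [-2.3750 0.1250; 1.5000 0.7500]
S = R + BᵀPB = [2 0; 0 3/2] + [2.3125 -1.8750; -1.8750 4.5000] = [4.3125 -1.8750; -1.8750 6.0000]
BᵀPA = [-1.1250 -7.2500; 1.1250 3.7500]
K = S⁻¹·BᵀPA = [-0.2075 -1.6310; 0.1226 0.1153]
A−BK = [0.1698 1.2537; -0.0943 -2.2767]
AᵀP(A−BK) = [0.1910 1.4104; 1.4104 11.9927]
P' = Q + AᵀP(A−BK) = [4.4410 -0.5896; -0.5896 12.9927]
tr(P') = 17.4337

17.4337


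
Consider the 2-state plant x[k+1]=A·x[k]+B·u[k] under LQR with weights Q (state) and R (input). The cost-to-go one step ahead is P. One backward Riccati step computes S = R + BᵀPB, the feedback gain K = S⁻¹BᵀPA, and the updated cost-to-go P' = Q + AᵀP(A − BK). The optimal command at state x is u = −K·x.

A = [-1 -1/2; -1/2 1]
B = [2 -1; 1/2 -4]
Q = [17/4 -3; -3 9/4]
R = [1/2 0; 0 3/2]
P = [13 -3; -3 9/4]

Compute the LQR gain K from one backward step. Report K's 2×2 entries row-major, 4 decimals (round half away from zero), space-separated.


BᵀP = [24.5000 -4.8750; -1.0000 -6.0000]
S = R + BᵀPB = [1/2 0; 0 3/2] + [46.5625 -5.0000; -5.0000 25.0000] = [47.0625 -5.0000; -5.0000 26.5000]
BᵀPA = [-22.0625 -17.1250; 4.0000 -5.5000]
K = S⁻¹·BᵀPA = [-0.4620 -0.3938; 0.0638 -0.2819]
A−BK = [-0.0122 0.0058; -0.0139 0.0695]
AᵀP(A−BK) = [0.1142 0.0637; 0.0637 0.2056]
P' = Q + AᵀP(A−BK) = [4.3642 -2.9363; -2.9363 2.4556]
tr(P') = 6.8198

-0.4620 -0.3938 0.0638 -0.2819


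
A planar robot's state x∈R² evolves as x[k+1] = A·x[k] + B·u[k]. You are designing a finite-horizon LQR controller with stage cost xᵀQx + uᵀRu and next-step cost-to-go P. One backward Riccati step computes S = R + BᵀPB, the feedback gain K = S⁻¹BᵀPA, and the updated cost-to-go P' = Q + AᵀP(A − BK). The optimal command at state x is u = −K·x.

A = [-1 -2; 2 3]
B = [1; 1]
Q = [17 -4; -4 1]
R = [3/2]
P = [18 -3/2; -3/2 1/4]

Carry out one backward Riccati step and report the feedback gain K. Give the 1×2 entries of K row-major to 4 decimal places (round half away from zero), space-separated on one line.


-1.1343 -2.1940

BᵀP = [16.5000 -1.2500]
S = R + BᵀPB = [3/2] + [15.2500] = [16.7500]
BᵀPA = [-19.0000 -36.7500]
K = S⁻¹·BᵀPA = [-1.1343 -2.1940]
A−BK = [0.1343 0.1940; 3.1343 5.1940]
AᵀP(A−BK) = [3.4478 6.3134; 6.3134 11.6194]
P' = Q + AᵀP(A−BK) = [20.4478 2.3134; 2.3134 12.6194]
tr(P') = 33.0672


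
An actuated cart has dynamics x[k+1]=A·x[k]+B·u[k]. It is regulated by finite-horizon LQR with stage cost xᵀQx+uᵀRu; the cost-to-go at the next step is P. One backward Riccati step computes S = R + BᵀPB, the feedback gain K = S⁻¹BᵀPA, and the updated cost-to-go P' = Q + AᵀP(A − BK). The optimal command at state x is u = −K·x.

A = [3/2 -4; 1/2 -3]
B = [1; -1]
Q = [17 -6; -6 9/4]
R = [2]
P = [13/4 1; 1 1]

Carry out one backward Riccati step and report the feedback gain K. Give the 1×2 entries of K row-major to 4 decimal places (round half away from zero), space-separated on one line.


0.7941 -2.1176

BᵀP = [2.2500 0.0000]
S = R + BᵀPB = [2] + [2.2500] = [4.2500]
BᵀPA = [3.3750 -9.0000]
K = S⁻¹·BᵀPA = [0.7941 -2.1176]
A−BK = [0.7059 -1.8824; 1.2941 -5.1176]
AᵀP(A−BK) = [6.3824 -20.3529; -20.3529 65.9412]
P' = Q + AᵀP(A−BK) = [23.3824 -26.3529; -26.3529 68.1912]
tr(P') = 91.5735


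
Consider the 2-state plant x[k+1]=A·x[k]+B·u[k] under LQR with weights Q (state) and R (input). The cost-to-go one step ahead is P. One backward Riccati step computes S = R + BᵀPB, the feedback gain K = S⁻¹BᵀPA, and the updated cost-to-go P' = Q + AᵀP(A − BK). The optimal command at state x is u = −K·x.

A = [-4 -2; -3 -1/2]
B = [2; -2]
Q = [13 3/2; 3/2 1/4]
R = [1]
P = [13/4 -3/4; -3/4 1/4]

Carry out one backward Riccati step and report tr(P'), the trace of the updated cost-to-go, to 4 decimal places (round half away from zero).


BᵀP = [8.0000 -2.0000]
S = R + BᵀPB = [1] + [20.0000] = [21.0000]
BᵀPA = [-26.0000 -15.0000]
K = S⁻¹·BᵀPA = [-1.2381 -0.7143]
A−BK = [-1.5238 -0.5714; -5.4762 -1.9286]
AᵀP(A−BK) = [4.0595 1.8036; 1.8036 0.8482]
P' = Q + AᵀP(A−BK) = [17.0595 3.3036; 3.3036 1.0982]
tr(P') = 18.1577

18.1577


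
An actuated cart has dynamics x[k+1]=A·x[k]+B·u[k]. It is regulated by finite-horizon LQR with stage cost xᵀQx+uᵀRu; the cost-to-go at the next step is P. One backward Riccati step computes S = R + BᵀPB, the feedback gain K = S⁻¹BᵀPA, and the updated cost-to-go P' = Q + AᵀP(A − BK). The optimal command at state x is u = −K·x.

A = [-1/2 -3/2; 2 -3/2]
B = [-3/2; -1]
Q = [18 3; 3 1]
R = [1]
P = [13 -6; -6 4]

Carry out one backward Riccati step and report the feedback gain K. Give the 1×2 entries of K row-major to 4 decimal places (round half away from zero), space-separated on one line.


1.0308 0.7846

BᵀP = [-13.5000 5.0000]
S = R + BᵀPB = [1] + [15.2500] = [16.2500]
BᵀPA = [16.7500 12.7500]
K = S⁻¹·BᵀPA = [1.0308 0.7846]
A−BK = [1.0462 -0.3231; 3.0308 -0.7154]
AᵀP(A−BK) = [13.9846 -1.8923; -1.8923 1.2462]
P' = Q + AᵀP(A−BK) = [31.9846 1.1077; 1.1077 2.2462]
tr(P') = 34.2308


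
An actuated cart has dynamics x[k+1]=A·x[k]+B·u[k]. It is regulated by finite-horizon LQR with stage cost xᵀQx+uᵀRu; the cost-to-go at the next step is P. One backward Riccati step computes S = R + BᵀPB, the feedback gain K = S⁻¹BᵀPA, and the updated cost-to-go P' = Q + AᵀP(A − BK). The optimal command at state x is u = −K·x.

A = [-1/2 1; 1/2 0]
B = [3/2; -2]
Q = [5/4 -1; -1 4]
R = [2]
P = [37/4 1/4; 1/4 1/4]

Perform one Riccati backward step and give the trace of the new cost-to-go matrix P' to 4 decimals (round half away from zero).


6.6905

BᵀP = [13.3750 -0.1250]
S = R + BᵀPB = [2] + [20.3125] = [22.3125]
BᵀPA = [-6.7500 13.3750]
K = S⁻¹·BᵀPA = [-0.3025 0.5994]
A−BK = [-0.0462 0.1008; -0.1050 1.1989]
AᵀP(A−BK) = [0.2080 -0.4538; -0.4538 1.2325]
P' = Q + AᵀP(A−BK) = [1.4580 -1.4538; -1.4538 5.2325]
tr(P') = 6.6905


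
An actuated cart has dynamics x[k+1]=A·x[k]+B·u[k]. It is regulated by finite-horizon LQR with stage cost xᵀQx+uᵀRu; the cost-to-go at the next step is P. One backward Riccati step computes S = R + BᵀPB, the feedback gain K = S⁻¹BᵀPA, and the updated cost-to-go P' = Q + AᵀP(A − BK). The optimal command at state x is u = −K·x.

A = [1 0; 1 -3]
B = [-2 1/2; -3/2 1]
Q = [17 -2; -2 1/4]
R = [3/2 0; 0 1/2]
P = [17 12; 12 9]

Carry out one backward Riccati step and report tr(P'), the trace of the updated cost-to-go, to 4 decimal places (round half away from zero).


BᵀP = [-52.0000 -37.5000; 20.5000 15.0000]
S = R + BᵀPB = [3/2 0; 0 1/2] + [160.2500 -63.5000; -63.5000 25.2500] = [161.7500 -63.5000; -63.5000 25.7500]
BᵀPA = [-89.5000 112.5000; 35.5000 -45.0000]
K = S⁻¹·BᵀPA = [-0.3793 0.2965; 0.4433 -1.0165]
A−BK = [0.0198 1.1012; -0.0122 -1.5388]
AᵀP(A−BK) = [0.3162 -0.3812; -0.3812 1.9059]
P' = Q + AᵀP(A−BK) = [17.3162 -2.3812; -2.3812 2.1559]
tr(P') = 19.4721

19.4721


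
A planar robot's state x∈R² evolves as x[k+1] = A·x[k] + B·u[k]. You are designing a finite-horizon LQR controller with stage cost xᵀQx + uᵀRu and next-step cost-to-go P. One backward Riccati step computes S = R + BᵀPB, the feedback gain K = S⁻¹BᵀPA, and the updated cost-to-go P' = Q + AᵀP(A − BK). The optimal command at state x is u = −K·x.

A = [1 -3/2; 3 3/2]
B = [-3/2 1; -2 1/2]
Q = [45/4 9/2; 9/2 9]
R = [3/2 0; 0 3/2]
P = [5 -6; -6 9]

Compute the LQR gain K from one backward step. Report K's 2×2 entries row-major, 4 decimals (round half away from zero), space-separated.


-1.7647 -1.5882 -0.9091 -1.9091

BᵀP = [4.5000 -9.0000; 2.0000 -1.5000]
S = R + BᵀPB = [3/2 0; 0 3/2] + [11.2500 0.0000; 0.0000 1.2500] = [12.7500 0.0000; 0.0000 2.7500]
BᵀPA = [-22.5000 -20.2500; -2.5000 -5.2500]
K = S⁻¹·BᵀPA = [-1.7647 -1.5882; -0.9091 -1.9091]
A−BK = [-0.7380 -1.9733; -0.0749 -0.7219]
AᵀP(A−BK) = [8.0214 10.4920; 10.4920 16.3155]
P' = Q + AᵀP(A−BK) = [19.2714 14.9920; 14.9920 25.3155]
tr(P') = 44.5869


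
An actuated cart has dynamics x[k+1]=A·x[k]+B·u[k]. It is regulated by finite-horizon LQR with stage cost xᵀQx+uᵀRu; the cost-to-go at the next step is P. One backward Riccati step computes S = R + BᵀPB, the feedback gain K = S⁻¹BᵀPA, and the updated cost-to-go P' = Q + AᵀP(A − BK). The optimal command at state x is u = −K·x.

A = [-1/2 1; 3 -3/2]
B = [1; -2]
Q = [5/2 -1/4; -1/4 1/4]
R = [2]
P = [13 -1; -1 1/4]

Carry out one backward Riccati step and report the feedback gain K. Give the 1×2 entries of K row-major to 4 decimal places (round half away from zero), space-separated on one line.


-0.6000 0.8625

BᵀP = [15.0000 -1.5000]
S = R + BᵀPB = [2] + [18.0000] = [20.0000]
BᵀPA = [-12.0000 17.2500]
K = S⁻¹·BᵀPA = [-0.6000 0.8625]
A−BK = [0.1000 0.1375; 1.8000 0.2250]
AᵀP(A−BK) = [1.3000 -1.0250; -1.0250 1.6844]
P' = Q + AᵀP(A−BK) = [3.8000 -1.2750; -1.2750 1.9344]
tr(P') = 5.7344


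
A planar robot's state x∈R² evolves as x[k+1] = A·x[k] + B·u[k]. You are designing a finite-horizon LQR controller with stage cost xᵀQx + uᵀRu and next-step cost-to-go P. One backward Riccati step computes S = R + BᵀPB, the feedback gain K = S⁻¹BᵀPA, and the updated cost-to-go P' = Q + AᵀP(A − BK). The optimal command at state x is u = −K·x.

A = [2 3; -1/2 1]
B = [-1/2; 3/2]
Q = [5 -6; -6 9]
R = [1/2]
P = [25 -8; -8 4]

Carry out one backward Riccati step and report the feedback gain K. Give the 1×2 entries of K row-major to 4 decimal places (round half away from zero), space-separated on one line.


-1.9459 -2.2883

BᵀP = [-24.5000 10.0000]
S = R + BᵀPB = [1/2] + [27.2500] = [27.7500]
BᵀPA = [-54.0000 -63.5000]
K = S⁻¹·BᵀPA = [-1.9459 -2.2883]
A−BK = [1.0270 1.8559; 2.4189 4.4324]
AᵀP(A−BK) = [11.9189 20.4324; 20.4324 35.6937]
P' = Q + AᵀP(A−BK) = [16.9189 14.4324; 14.4324 44.6937]
tr(P') = 61.6126


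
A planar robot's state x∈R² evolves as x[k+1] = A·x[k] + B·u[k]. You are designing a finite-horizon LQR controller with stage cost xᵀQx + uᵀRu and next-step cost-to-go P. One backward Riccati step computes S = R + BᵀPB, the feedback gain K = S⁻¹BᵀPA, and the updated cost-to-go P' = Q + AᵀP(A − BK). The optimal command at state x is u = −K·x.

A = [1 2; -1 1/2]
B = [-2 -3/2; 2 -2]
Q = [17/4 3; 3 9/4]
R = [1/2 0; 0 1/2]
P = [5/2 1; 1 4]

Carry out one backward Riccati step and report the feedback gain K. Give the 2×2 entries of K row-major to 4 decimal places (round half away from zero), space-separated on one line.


BᵀP = [-3.0000 6.0000; -5.7500 -9.5000]
S = R + BᵀPB = [1/2 0; 0 1/2] + [18.0000 -7.5000; -7.5000 27.6250] = [18.5000 -7.5000; -7.5000 28.1250]
BᵀPA = [-9.0000 -3.0000; 3.7500 -16.2500]
K = S⁻¹·BᵀPA = [-0.4848 -0.4444; 0.0040 -0.6963]
A−BK = [0.0364 0.0667; -0.0222 -0.0037]
AᵀP(A−BK) = [0.1212 0.1111; 0.1111 0.3519]
P' = Q + AᵀP(A−BK) = [4.3712 3.1111; 3.1111 2.6019]
tr(P') = 6.9731

-0.4848 -0.4444 0.0040 -0.6963


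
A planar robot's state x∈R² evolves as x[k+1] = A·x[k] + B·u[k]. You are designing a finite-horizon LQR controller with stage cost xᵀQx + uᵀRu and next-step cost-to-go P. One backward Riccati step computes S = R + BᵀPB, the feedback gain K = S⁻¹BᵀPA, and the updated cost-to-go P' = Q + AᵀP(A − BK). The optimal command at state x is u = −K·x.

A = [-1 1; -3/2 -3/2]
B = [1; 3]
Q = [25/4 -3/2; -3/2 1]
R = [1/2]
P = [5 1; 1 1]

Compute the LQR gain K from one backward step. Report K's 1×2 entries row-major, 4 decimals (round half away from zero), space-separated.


BᵀP = [8.0000 4.0000]
S = R + BᵀPB = [1/2] + [20.0000] = [20.5000]
BᵀPA = [-14.0000 2.0000]
K = S⁻¹·BᵀPA = [-0.6829 0.0976]
A−BK = [-0.3171 0.9024; 0.5488 -1.7927]
AᵀP(A−BK) = [0.6890 -1.3841; -1.3841 4.0549]
P' = Q + AᵀP(A−BK) = [6.9390 -2.8841; -2.8841 5.0549]
tr(P') = 11.9939

-0.6829 0.0976


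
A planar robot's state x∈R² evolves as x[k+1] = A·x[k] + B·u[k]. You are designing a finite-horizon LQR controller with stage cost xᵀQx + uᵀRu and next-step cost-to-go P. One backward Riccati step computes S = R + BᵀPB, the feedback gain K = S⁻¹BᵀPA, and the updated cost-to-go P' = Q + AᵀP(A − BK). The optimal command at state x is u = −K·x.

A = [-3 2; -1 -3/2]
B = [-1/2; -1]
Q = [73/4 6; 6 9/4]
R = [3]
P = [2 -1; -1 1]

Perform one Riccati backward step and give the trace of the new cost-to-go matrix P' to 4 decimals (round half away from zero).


BᵀP = [0.0000 -0.5000]
S = R + BᵀPB = [3] + [0.5000] = [3.5000]
BᵀPA = [0.5000 0.7500]
K = S⁻¹·BᵀPA = [0.1429 0.2143]
A−BK = [-2.9286 2.1071; -0.8571 -1.2857]
AᵀP(A−BK) = [12.9286 -13.1071; -13.1071 16.0893]
P' = Q + AᵀP(A−BK) = [31.1786 -7.1071; -7.1071 18.3393]
tr(P') = 49.5179

49.5179


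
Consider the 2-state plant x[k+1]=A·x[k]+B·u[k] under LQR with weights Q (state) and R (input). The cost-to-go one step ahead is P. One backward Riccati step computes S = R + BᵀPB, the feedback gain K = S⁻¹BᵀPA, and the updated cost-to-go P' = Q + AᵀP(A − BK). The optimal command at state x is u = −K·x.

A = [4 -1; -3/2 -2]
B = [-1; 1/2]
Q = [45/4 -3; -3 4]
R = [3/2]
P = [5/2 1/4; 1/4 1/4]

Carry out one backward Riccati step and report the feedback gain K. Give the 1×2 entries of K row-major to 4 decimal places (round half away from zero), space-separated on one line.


-2.4426 0.6885

BᵀP = [-2.3750 -0.1250]
S = R + BᵀPB = [3/2] + [2.3125] = [3.8125]
BᵀPA = [-9.3125 2.6250]
K = S⁻¹·BᵀPA = [-2.4426 0.6885]
A−BK = [1.5574 -0.3115; -0.2787 -2.3443]
AᵀP(A−BK) = [14.8156 -4.4631; -4.4631 2.6926]
P' = Q + AᵀP(A−BK) = [26.0656 -7.4631; -7.4631 6.6926]
tr(P') = 32.7582


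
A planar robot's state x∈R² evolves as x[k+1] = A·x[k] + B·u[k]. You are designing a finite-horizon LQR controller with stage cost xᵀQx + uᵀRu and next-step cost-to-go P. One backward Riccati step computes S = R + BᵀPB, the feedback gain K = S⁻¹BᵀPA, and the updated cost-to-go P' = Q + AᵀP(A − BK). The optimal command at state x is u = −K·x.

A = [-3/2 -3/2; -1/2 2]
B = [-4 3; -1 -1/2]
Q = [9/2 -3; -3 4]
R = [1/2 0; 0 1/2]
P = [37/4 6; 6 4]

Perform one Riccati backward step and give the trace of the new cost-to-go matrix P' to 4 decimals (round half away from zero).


8.9386

BᵀP = [-43.0000 -28.0000; 24.7500 16.0000]
S = R + BᵀPB = [1/2 0; 0 1/2] + [200.0000 -115.0000; -115.0000 66.2500] = [200.5000 -115.0000; -115.0000 66.7500]
BᵀPA = [78.5000 8.5000; -45.1250 -5.1250]
K = S⁻¹·BᵀPA = [0.3189 -0.1389; -0.1267 -0.3161]
A−BK = [0.1555 -1.1073; -0.2445 1.7030]
AᵀP(A−BK) = [0.0654 -0.0471; -0.0471 0.3732]
P' = Q + AᵀP(A−BK) = [4.5654 -3.0471; -3.0471 4.3732]
tr(P') = 8.9386


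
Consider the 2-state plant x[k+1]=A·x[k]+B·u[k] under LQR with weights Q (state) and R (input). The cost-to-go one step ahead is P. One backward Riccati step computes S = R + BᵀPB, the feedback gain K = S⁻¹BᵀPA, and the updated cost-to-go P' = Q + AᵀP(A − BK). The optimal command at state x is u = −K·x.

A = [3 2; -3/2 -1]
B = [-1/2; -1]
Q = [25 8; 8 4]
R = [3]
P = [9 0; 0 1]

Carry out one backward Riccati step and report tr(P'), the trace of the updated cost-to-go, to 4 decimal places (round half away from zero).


115.9700

BᵀP = [-4.5000 -1.0000]
S = R + BᵀPB = [3] + [3.2500] = [6.2500]
BᵀPA = [-12.0000 -8.0000]
K = S⁻¹·BᵀPA = [-1.9200 -1.2800]
A−BK = [2.0400 1.3600; -3.4200 -2.2800]
AᵀP(A−BK) = [60.2100 40.1400; 40.1400 26.7600]
P' = Q + AᵀP(A−BK) = [85.2100 48.1400; 48.1400 30.7600]
tr(P') = 115.9700


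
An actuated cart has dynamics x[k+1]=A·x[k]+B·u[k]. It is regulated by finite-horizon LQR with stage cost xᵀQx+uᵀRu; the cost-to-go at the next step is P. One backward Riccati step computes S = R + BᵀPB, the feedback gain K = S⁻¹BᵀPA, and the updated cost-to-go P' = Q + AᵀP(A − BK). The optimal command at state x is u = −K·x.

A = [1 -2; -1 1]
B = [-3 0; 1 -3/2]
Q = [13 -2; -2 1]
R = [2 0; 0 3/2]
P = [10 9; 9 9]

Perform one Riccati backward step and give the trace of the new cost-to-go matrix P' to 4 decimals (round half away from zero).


BᵀP = [-21.0000 -18.0000; -13.5000 -13.5000]
S = R + BᵀPB = [2 0; 0 3/2] + [45.0000 27.0000; 27.0000 20.2500] = [47.0000 27.0000; 27.0000 21.7500]
BᵀPA = [-3.0000 24.0000; 0.0000 13.5000]
K = S⁻¹·BᵀPA = [-0.2225 0.5371; 0.2762 -0.0460]
A−BK = [0.3325 -0.3887; -0.3632 0.3939]
AᵀP(A−BK) = [0.3325 -0.3887; -0.3887 0.7315]
P' = Q + AᵀP(A−BK) = [13.3325 -2.3887; -2.3887 1.7315]
tr(P') = 15.0639

15.0639


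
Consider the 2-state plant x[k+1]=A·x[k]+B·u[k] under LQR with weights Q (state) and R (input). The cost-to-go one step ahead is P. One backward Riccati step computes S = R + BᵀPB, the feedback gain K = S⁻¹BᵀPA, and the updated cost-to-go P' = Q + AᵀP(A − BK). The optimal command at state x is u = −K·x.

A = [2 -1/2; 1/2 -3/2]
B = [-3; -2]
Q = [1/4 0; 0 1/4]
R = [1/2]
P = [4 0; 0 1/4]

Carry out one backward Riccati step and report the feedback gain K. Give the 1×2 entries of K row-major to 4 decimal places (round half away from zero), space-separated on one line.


BᵀP = [-12.0000 -0.5000]
S = R + BᵀPB = [1/2] + [37.0000] = [37.5000]
BᵀPA = [-24.2500 6.7500]
K = S⁻¹·BᵀPA = [-0.6467 0.1800]
A−BK = [0.0600 0.0400; -0.7933 -1.1400]
AᵀP(A−BK) = [0.3808 0.1775; 0.1775 0.3475]
P' = Q + AᵀP(A−BK) = [0.6308 0.1775; 0.1775 0.5975]
tr(P') = 1.2283

-0.6467 0.1800


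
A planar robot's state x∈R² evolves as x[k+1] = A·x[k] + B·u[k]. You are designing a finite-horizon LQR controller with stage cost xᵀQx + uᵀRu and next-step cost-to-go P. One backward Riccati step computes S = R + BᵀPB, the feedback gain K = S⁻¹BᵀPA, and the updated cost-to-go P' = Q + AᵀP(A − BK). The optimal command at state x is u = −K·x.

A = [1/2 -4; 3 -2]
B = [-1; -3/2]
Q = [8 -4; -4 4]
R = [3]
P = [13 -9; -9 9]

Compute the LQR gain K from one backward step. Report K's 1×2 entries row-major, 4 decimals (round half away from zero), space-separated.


BᵀP = [0.5000 -4.5000]
S = R + BᵀPB = [3] + [6.2500] = [9.2500]
BᵀPA = [-13.2500 7.0000]
K = S⁻¹·BᵀPA = [-1.4324 0.7568]
A−BK = [-0.9324 -3.2432; 0.8514 -0.8649]
AᵀP(A−BK) = [38.2703 47.0270; 47.0270 94.7027]
P' = Q + AᵀP(A−BK) = [46.2703 43.0270; 43.0270 98.7027]
tr(P') = 144.9730

-1.4324 0.7568


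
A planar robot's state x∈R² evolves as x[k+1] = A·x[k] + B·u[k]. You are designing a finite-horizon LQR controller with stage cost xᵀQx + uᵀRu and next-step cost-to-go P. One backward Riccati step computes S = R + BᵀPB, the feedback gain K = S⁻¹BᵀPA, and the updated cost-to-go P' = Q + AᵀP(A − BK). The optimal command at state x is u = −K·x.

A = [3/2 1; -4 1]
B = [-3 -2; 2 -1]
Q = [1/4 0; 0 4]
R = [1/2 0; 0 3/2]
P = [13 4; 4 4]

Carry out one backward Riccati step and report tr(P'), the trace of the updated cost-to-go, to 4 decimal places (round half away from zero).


8.0976

BᵀP = [-31.0000 -4.0000; -30.0000 -12.0000]
S = R + BᵀPB = [1/2 0; 0 3/2] + [85.0000 66.0000; 66.0000 72.0000] = [85.5000 66.0000; 66.0000 73.5000]
BᵀPA = [-30.5000 -35.0000; 3.0000 -42.0000]
K = S⁻¹·BᵀPA = [-1.2653 0.1035; 1.1770 -0.6643]
A−BK = [0.0581 -0.0183; -0.2925 0.1287]
AᵀP(A−BK) = [3.1285 -1.3514; -1.3514 0.7192]
P' = Q + AᵀP(A−BK) = [3.3785 -1.3514; -1.3514 4.7192]
tr(P') = 8.0976


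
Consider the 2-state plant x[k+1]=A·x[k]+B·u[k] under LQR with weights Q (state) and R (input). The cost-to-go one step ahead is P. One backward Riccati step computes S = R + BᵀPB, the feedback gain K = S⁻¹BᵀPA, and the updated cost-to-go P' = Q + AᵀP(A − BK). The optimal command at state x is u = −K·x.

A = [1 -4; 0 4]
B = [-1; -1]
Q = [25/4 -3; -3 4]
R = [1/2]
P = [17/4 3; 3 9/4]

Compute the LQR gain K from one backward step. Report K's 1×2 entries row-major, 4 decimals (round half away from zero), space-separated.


-0.5577 0.6154

BᵀP = [-7.2500 -5.2500]
S = R + BᵀPB = [1/2] + [12.5000] = [13.0000]
BᵀPA = [-7.2500 8.0000]
K = S⁻¹·BᵀPA = [-0.5577 0.6154]
A−BK = [0.4423 -3.3846; -0.5577 4.6154]
AᵀP(A−BK) = [0.2067 -0.5385; -0.5385 3.0769]
P' = Q + AᵀP(A−BK) = [6.4567 -3.5385; -3.5385 7.0769]
tr(P') = 13.5337


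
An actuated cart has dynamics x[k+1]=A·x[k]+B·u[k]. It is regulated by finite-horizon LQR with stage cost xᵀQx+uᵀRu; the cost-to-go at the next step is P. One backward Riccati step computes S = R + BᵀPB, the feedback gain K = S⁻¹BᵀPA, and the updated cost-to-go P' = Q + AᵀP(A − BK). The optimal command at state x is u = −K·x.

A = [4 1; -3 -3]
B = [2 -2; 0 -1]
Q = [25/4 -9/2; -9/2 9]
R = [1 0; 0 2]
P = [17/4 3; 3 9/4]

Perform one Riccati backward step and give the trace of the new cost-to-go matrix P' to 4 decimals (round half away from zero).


18.2761

BᵀP = [8.5000 6.0000; -11.5000 -8.2500]
S = R + BᵀPB = [1 0; 0 2] + [17.0000 -23.0000; -23.0000 31.2500] = [18.0000 -23.0000; -23.0000 33.2500]
BᵀPA = [16.0000 -9.5000; -21.2500 13.2500]
K = S⁻¹·BᵀPA = [0.6223 -0.1601; -0.2086 0.2878]
A−BK = [2.3381 1.8957; -3.2086 -2.7122]
AᵀP(A−BK) = [1.8597 0.9263; 0.9263 1.1664]
P' = Q + AᵀP(A−BK) = [8.1097 -3.5737; -3.5737 10.1664]
tr(P') = 18.2761


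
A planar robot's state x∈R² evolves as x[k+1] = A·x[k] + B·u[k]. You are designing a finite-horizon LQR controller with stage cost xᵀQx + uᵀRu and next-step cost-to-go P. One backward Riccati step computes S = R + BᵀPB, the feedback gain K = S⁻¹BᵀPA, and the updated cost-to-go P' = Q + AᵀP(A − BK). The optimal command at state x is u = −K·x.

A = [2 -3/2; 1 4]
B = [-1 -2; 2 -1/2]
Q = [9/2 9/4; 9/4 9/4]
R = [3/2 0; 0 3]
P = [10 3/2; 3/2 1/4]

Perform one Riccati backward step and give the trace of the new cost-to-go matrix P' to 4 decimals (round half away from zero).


10.0584

BᵀP = [-7.0000 -1.0000; -20.7500 -3.1250]
S = R + BᵀPB = [3/2 0; 0 3] + [5.0000 14.5000; 14.5000 43.0625] = [6.5000 14.5000; 14.5000 46.0625]
BᵀPA = [-15.0000 6.5000; -44.6250 18.6250]
K = S⁻¹·BᵀPA = [-0.4921 0.3291; -0.8139 0.3007]
A−BK = [-0.1199 -0.5694; 1.5773 3.4921]
AᵀP(A−BK) = [2.5489 -0.8927; -0.8927 0.7595]
P' = Q + AᵀP(A−BK) = [7.0489 1.3573; 1.3573 3.0095]
tr(P') = 10.0584


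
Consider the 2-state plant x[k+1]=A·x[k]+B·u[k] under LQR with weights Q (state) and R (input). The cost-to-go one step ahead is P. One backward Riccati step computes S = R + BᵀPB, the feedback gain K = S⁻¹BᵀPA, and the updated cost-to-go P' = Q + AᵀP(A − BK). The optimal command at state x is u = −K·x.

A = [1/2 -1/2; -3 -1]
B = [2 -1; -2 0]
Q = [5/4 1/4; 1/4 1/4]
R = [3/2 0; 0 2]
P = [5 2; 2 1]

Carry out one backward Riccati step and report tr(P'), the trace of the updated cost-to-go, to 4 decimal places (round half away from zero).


BᵀP = [6.0000 2.0000; -5.0000 -2.0000]
S = R + BᵀPB = [3/2 0; 0 2] + [8.0000 -6.0000; -6.0000 5.0000] = [9.5000 -6.0000; -6.0000 7.0000]
BᵀPA = [-3.0000 -5.0000; 3.5000 4.5000]
K = S⁻¹·BᵀPA = [0.0000 -0.2623; 0.5000 0.4180]
A−BK = [1.0000 0.4426; -3.0000 -1.5246]
AᵀP(A−BK) = [2.5000 1.5000; 1.5000 1.0574]
P' = Q + AᵀP(A−BK) = [3.7500 1.7500; 1.7500 1.3074]
tr(P') = 5.0574

5.0574


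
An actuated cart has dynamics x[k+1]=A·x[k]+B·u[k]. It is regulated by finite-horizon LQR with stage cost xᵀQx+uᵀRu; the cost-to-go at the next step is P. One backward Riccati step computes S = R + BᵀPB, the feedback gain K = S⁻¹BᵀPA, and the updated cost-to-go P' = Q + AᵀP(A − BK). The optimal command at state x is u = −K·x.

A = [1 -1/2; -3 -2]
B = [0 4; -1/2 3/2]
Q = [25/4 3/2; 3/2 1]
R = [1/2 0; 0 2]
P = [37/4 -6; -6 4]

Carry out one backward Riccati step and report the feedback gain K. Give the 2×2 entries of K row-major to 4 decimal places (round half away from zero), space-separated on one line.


0.9091 0.3939 0.8485 0.2121

BᵀP = [3.0000 -2.0000; 28.0000 -18.0000]
S = R + BᵀPB = [1/2 0; 0 2] + [1.0000 9.0000; 9.0000 85.0000] = [1.5000 9.0000; 9.0000 87.0000]
BᵀPA = [9.0000 2.5000; 82.0000 22.0000]
K = S⁻¹·BᵀPA = [0.9091 0.3939; 0.8485 0.2121]
A−BK = [-2.3939 -1.3485; -3.8182 -2.1212]
AᵀP(A−BK) = [3.4924 1.4356; 1.4356 0.6610]
P' = Q + AᵀP(A−BK) = [9.7424 2.9356; 2.9356 1.6610]
tr(P') = 11.4034


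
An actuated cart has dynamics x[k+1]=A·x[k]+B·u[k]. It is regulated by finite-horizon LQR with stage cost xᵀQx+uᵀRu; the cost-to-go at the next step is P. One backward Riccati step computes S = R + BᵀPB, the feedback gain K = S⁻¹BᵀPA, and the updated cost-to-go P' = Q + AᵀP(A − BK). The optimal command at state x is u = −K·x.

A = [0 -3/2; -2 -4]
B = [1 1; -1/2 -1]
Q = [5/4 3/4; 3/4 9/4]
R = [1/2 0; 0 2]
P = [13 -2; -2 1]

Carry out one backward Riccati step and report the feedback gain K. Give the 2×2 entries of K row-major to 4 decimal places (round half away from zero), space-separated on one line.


BᵀP = [14.0000 -2.5000; 15.0000 -3.0000]
S = R + BᵀPB = [1/2 0; 0 2] + [15.2500 16.5000; 16.5000 18.0000] = [15.7500 16.5000; 16.5000 20.0000]
BᵀPA = [5.0000 -11.0000; 6.0000 -10.5000]
K = S⁻¹·BᵀPA = [0.0234 -1.0936; 0.2807 0.3772]
A−BK = [-0.3041 -0.7836; -1.7076 -4.1696]
AᵀP(A−BK) = [2.1988 5.2047; 5.2047 13.1813]
P' = Q + AᵀP(A−BK) = [3.4488 5.9547; 5.9547 15.4313]
tr(P') = 18.8801

0.0234 -1.0936 0.2807 0.3772


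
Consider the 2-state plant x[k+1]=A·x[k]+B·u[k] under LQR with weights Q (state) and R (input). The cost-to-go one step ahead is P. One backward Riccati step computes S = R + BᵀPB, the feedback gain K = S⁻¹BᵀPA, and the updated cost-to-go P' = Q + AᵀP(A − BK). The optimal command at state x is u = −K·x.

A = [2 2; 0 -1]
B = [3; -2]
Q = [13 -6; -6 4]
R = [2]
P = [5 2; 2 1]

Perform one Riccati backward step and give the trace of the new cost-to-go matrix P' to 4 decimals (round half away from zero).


BᵀP = [11.0000 4.0000]
S = R + BᵀPB = [2] + [25.0000] = [27.0000]
BᵀPA = [22.0000 18.0000]
K = S⁻¹·BᵀPA = [0.8148 0.6667]
A−BK = [-0.4444 0.0000; 1.6296 0.3333]
AᵀP(A−BK) = [2.0741 1.3333; 1.3333 1.0000]
P' = Q + AᵀP(A−BK) = [15.0741 -4.6667; -4.6667 5.0000]
tr(P') = 20.0741

20.0741


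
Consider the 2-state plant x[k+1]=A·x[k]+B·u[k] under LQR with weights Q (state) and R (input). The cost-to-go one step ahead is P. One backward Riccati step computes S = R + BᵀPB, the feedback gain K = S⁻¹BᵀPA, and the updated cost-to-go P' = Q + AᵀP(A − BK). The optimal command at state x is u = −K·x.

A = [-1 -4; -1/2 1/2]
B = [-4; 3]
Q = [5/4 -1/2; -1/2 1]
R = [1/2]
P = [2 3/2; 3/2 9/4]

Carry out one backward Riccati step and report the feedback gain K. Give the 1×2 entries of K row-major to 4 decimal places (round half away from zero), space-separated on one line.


BᵀP = [-3.5000 0.7500]
S = R + BᵀPB = [1/2] + [16.2500] = [16.7500]
BᵀPA = [3.1250 14.3750]
K = S⁻¹·BᵀPA = [0.1866 0.8582]
A−BK = [-0.2537 -0.5672; -1.0597 -2.0746]
AᵀP(A−BK) = [3.4795 7.0056; 7.0056 14.2257]
P' = Q + AᵀP(A−BK) = [4.7295 6.5056; 6.5056 15.2257]
tr(P') = 19.9552

0.1866 0.8582


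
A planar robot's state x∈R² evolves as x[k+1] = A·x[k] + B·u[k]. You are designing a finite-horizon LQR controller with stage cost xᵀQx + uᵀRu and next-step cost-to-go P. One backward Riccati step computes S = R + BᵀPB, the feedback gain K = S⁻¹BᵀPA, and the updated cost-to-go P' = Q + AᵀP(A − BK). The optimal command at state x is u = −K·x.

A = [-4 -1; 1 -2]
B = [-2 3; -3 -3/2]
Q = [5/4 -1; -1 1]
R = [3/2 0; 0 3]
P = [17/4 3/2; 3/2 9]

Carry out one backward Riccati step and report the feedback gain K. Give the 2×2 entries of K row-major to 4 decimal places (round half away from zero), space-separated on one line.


0.2430 0.6172 -1.0929 0.0791

BᵀP = [-13.0000 -30.0000; 10.5000 -9.0000]
S = R + BᵀPB = [3/2 0; 0 3] + [116.0000 6.0000; 6.0000 45.0000] = [117.5000 6.0000; 6.0000 48.0000]
BᵀPA = [22.0000 73.0000; -51.0000 7.5000]
K = S⁻¹·BᵀPA = [0.2430 0.6172; -1.0929 0.0791]
A−BK = [-0.2353 -0.0028; 0.0898 -0.0296]
AᵀP(A−BK) = [3.9162 -0.0454; -0.0454 0.5984]
P' = Q + AᵀP(A−BK) = [5.1662 -1.0454; -1.0454 1.5984]
tr(P') = 6.7647


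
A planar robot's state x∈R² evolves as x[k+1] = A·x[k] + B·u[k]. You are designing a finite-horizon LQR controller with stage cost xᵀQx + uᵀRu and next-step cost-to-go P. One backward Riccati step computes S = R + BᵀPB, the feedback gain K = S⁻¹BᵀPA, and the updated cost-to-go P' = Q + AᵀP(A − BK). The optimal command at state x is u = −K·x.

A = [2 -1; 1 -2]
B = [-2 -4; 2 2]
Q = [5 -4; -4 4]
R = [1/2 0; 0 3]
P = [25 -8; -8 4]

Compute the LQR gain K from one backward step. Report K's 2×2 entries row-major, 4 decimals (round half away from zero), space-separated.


0.5959 -0.9975 -0.6909 0.6348

BᵀP = [-66.0000 24.0000; -116.0000 40.0000]
S = R + BᵀPB = [1/2 0; 0 3] + [180.0000 312.0000; 312.0000 544.0000] = [180.5000 312.0000; 312.0000 547.0000]
BᵀPA = [-108.0000 18.0000; -192.0000 36.0000]
K = S⁻¹·BᵀPA = [0.5959 -0.9975; -0.6909 0.6348]
A−BK = [0.4282 -0.4559; 1.1900 -1.2746]
AᵀP(A−BK) = [3.7049 -3.8539; -3.8539 4.1033]
P' = Q + AᵀP(A−BK) = [8.7049 -7.8539; -7.8539 8.1033]
tr(P') = 16.8082
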